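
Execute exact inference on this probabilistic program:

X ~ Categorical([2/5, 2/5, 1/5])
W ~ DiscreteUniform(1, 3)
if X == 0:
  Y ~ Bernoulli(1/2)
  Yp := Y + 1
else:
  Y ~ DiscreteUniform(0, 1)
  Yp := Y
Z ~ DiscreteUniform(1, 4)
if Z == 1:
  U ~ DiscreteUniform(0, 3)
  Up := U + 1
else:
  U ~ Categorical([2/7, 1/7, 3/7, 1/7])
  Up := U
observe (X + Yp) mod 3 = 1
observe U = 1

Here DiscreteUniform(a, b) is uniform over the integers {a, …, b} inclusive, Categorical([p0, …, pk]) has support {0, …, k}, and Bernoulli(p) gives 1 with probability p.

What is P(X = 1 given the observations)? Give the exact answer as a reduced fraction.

Enumerate traces; 24 have nonzero weight after conditioning:
  (X=0, W=1, Y=0, Z=1, U=1) weight 1/240
  (X=0, W=1, Y=0, Z=2, U=1) weight 1/420
  (X=0, W=1, Y=0, Z=3, U=1) weight 1/420
  (X=0, W=1, Y=0, Z=4, U=1) weight 1/420
  (X=0, W=2, Y=0, Z=1, U=1) weight 1/240
  (X=0, W=2, Y=0, Z=2, U=1) weight 1/420
  (X=0, W=2, Y=0, Z=3, U=1) weight 1/420
  (X=0, W=2, Y=0, Z=4, U=1) weight 1/420
  (X=1, W=1, Y=0, Z=1, U=1) weight 1/240
  … 15 more
Group by X:
  weight(X=0) = 19/560
  weight(X=1) = 19/560
Total weight = 19/560 + 19/560 = 19/280
P(X=0 | obs) = 19/560 / 19/280 = 1/2
P(X=1 | obs) = 19/560 / 19/280 = 1/2

P(X = 1 | obs) = 1/2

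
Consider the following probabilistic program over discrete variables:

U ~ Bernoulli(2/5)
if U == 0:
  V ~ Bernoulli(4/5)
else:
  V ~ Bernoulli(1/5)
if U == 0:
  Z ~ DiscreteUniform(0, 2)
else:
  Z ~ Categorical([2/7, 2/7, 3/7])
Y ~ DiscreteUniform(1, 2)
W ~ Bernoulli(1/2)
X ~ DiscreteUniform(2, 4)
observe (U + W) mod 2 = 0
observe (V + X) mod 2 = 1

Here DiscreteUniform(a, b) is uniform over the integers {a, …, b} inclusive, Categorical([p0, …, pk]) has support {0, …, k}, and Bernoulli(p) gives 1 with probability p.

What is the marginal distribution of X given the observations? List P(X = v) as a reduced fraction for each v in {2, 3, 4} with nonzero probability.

Enumerate traces; 36 have nonzero weight after conditioning:
  (U=0, V=0, Z=0, Y=1, W=0, X=3) weight 1/300
  (U=0, V=0, Z=0, Y=2, W=0, X=3) weight 1/300
  (U=0, V=0, Z=1, Y=1, W=0, X=3) weight 1/300
  (U=0, V=0, Z=1, Y=2, W=0, X=3) weight 1/300
  (U=0, V=0, Z=2, Y=1, W=0, X=3) weight 1/300
  (U=0, V=0, Z=2, Y=2, W=0, X=3) weight 1/300
  (U=0, V=1, Z=0, Y=1, W=0, X=2) weight 1/75
  (U=0, V=1, Z=0, Y=1, W=0, X=4) weight 1/75
  … 28 more
Group by X:
  weight(X=2) = 7/75
  weight(X=3) = 11/150
  weight(X=4) = 7/75
Total weight = 7/75 + 11/150 + 7/75 = 13/50
P(X=2 | obs) = 7/75 / 13/50 = 14/39
P(X=3 | obs) = 11/150 / 13/50 = 11/39
P(X=4 | obs) = 7/75 / 13/50 = 14/39

P(X=2) = 14/39, P(X=3) = 11/39, P(X=4) = 14/39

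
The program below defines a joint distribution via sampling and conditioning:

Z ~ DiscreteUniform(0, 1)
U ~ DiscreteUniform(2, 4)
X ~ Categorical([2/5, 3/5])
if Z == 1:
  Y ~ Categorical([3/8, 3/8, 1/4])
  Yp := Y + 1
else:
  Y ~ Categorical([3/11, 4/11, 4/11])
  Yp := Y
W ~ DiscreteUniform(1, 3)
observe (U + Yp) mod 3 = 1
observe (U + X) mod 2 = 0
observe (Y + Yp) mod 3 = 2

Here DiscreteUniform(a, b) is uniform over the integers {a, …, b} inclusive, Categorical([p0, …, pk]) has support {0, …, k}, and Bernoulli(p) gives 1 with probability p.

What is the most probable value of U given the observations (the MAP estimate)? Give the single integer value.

argmax_v P(U = v | obs) = 3

Enumerate traces; 6 have nonzero weight after conditioning:
  (Z=0, U=3, X=1, Y=1, W=1) weight 2/165
  (Z=0, U=3, X=1, Y=1, W=2) weight 2/165
  (Z=0, U=3, X=1, Y=1, W=3) weight 2/165
  (Z=1, U=4, X=0, Y=2, W=1) weight 1/180
  (Z=1, U=4, X=0, Y=2, W=2) weight 1/180
  (Z=1, U=4, X=0, Y=2, W=3) weight 1/180
Group by U:
  weight(U=3) = 2/55
  weight(U=4) = 1/60
Total weight = 2/55 + 1/60 = 7/132
P(U=3 | obs) = 2/55 / 7/132 = 24/35
P(U=4 | obs) = 1/60 / 7/132 = 11/35
argmax = 3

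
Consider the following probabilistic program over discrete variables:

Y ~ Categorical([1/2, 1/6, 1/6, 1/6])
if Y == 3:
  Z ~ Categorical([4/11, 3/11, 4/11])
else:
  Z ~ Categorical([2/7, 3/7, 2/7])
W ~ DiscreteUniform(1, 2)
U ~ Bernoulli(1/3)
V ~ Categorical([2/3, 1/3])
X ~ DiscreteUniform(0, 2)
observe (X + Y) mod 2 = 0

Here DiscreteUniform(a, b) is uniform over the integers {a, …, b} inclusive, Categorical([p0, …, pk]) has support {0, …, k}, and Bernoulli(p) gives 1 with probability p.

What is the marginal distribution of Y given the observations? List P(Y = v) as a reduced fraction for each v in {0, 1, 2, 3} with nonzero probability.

Enumerate traces; 144 have nonzero weight after conditioning:
  (Y=0, Z=0, W=1, U=0, V=0, X=0) weight 2/189
  (Y=0, Z=0, W=1, U=0, V=0, X=2) weight 2/189
  (Y=0, Z=0, W=1, U=0, V=1, X=0) weight 1/189
  (Y=0, Z=0, W=1, U=0, V=1, X=2) weight 1/189
  (Y=0, Z=0, W=1, U=1, V=0, X=0) weight 1/189
  (Y=0, Z=0, W=1, U=1, V=0, X=2) weight 1/189
  (Y=0, Z=0, W=1, U=1, V=1, X=0) weight 1/378
  (Y=0, Z=0, W=1, U=1, V=1, X=2) weight 1/378
  (Y=1, Z=0, W=1, U=0, V=0, X=1) weight 2/567
  (Y=2, Z=0, W=1, U=0, V=0, X=0) weight 2/567
  … 134 more
Group by Y:
  weight(Y=0) = 1/3
  weight(Y=1) = 1/18
  weight(Y=2) = 1/9
  weight(Y=3) = 1/18
Total weight = 1/3 + 1/18 + 1/9 + 1/18 = 5/9
P(Y=0 | obs) = 1/3 / 5/9 = 3/5
P(Y=1 | obs) = 1/18 / 5/9 = 1/10
P(Y=2 | obs) = 1/9 / 5/9 = 1/5
P(Y=3 | obs) = 1/18 / 5/9 = 1/10

P(Y=0) = 3/5, P(Y=1) = 1/10, P(Y=2) = 1/5, P(Y=3) = 1/10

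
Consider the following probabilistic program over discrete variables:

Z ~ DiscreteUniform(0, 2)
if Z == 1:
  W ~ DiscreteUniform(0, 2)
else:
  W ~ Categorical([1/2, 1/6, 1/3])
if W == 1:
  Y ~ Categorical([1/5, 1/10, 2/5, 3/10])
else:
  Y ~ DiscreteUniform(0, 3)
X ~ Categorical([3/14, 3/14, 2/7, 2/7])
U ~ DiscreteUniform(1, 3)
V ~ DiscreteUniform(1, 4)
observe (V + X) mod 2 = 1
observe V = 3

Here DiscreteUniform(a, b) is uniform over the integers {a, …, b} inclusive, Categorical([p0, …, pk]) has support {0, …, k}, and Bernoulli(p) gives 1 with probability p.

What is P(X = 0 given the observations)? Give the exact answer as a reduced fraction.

Enumerate traces; 216 have nonzero weight after conditioning:
  (Z=0, W=0, Y=0, X=0, U=1, V=3) weight 1/1344
  (Z=0, W=0, Y=0, X=0, U=2, V=3) weight 1/1344
  (Z=0, W=0, Y=0, X=0, U=3, V=3) weight 1/1344
  (Z=0, W=0, Y=0, X=2, U=1, V=3) weight 1/1008
  (Z=0, W=0, Y=0, X=2, U=2, V=3) weight 1/1008
  (Z=0, W=0, Y=0, X=2, U=3, V=3) weight 1/1008
  (Z=0, W=0, Y=1, X=0, U=1, V=3) weight 1/1344
  (Z=0, W=0, Y=1, X=0, U=2, V=3) weight 1/1344
  … 208 more
Group by X:
  weight(X=0) = 3/56
  weight(X=2) = 1/14
Total weight = 3/56 + 1/14 = 1/8
P(X=0 | obs) = 3/56 / 1/8 = 3/7
P(X=2 | obs) = 1/14 / 1/8 = 4/7

P(X = 0 | obs) = 3/7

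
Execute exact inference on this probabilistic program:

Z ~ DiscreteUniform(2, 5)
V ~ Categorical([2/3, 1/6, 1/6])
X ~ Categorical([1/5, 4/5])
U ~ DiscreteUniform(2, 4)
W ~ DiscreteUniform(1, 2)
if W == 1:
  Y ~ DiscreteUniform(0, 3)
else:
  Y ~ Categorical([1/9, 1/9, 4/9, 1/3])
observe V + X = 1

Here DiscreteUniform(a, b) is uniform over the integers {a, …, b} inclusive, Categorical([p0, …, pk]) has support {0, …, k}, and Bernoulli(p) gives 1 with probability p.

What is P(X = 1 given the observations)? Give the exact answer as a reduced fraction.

Enumerate traces; 192 have nonzero weight after conditioning:
  (Z=2, V=0, X=1, U=2, W=1, Y=0) weight 1/180
  (Z=2, V=0, X=1, U=2, W=1, Y=1) weight 1/180
  (Z=2, V=0, X=1, U=2, W=1, Y=2) weight 1/180
  (Z=2, V=0, X=1, U=2, W=1, Y=3) weight 1/180
  (Z=2, V=0, X=1, U=2, W=2, Y=0) weight 1/405
  (Z=2, V=0, X=1, U=2, W=2, Y=1) weight 1/405
  (Z=2, V=0, X=1, U=2, W=2, Y=2) weight 4/405
  (Z=2, V=0, X=1, U=2, W=2, Y=3) weight 1/135
  (Z=2, V=1, X=0, U=2, W=1, Y=0) weight 1/2880
  … 183 more
Group by X:
  weight(X=0) = 1/30
  weight(X=1) = 8/15
Total weight = 1/30 + 8/15 = 17/30
P(X=0 | obs) = 1/30 / 17/30 = 1/17
P(X=1 | obs) = 8/15 / 17/30 = 16/17

P(X = 1 | obs) = 16/17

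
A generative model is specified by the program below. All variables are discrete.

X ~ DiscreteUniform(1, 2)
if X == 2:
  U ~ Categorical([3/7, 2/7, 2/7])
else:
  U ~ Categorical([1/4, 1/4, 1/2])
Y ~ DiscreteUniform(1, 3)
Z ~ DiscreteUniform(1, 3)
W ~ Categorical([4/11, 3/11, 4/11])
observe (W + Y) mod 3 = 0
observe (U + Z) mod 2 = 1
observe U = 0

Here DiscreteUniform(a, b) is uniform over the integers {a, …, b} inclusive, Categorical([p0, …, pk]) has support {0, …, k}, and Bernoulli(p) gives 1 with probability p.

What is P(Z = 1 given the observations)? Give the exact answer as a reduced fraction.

Enumerate traces; 12 have nonzero weight after conditioning:
  (X=1, U=0, Y=1, Z=1, W=2) weight 1/198
  (X=1, U=0, Y=1, Z=3, W=2) weight 1/198
  (X=1, U=0, Y=2, Z=1, W=1) weight 1/264
  (X=1, U=0, Y=2, Z=3, W=1) weight 1/264
  (X=1, U=0, Y=3, Z=1, W=0) weight 1/198
  (X=1, U=0, Y=3, Z=3, W=0) weight 1/198
  (X=2, U=0, Y=1, Z=1, W=2) weight 2/231
  (X=2, U=0, Y=1, Z=3, W=2) weight 2/231
  … 4 more
Group by Z:
  weight(Z=1) = 19/504
  weight(Z=3) = 19/504
Total weight = 19/504 + 19/504 = 19/252
P(Z=1 | obs) = 19/504 / 19/252 = 1/2
P(Z=3 | obs) = 19/504 / 19/252 = 1/2

P(Z = 1 | obs) = 1/2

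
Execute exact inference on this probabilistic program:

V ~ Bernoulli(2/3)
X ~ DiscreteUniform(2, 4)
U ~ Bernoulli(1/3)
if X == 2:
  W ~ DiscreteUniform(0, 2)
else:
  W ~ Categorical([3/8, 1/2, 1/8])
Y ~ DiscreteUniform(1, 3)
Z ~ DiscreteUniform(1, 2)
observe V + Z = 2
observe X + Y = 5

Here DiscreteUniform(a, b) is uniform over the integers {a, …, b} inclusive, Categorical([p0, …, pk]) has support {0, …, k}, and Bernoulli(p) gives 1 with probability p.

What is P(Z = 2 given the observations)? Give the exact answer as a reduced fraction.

Enumerate traces; 36 have nonzero weight after conditioning:
  (V=0, X=2, U=0, W=0, Y=3, Z=2) weight 1/243
  (V=0, X=2, U=0, W=1, Y=3, Z=2) weight 1/243
  (V=0, X=2, U=0, W=2, Y=3, Z=2) weight 1/243
  (V=0, X=2, U=1, W=0, Y=3, Z=2) weight 1/486
  (V=0, X=2, U=1, W=1, Y=3, Z=2) weight 1/486
  (V=0, X=2, U=1, W=2, Y=3, Z=2) weight 1/486
  (V=0, X=3, U=0, W=0, Y=2, Z=2) weight 1/216
  (V=0, X=3, U=0, W=1, Y=2, Z=2) weight 1/162
  (V=1, X=2, U=0, W=0, Y=3, Z=1) weight 2/243
  … 27 more
Group by Z:
  weight(Z=1) = 1/9
  weight(Z=2) = 1/18
Total weight = 1/9 + 1/18 = 1/6
P(Z=1 | obs) = 1/9 / 1/6 = 2/3
P(Z=2 | obs) = 1/18 / 1/6 = 1/3

P(Z = 2 | obs) = 1/3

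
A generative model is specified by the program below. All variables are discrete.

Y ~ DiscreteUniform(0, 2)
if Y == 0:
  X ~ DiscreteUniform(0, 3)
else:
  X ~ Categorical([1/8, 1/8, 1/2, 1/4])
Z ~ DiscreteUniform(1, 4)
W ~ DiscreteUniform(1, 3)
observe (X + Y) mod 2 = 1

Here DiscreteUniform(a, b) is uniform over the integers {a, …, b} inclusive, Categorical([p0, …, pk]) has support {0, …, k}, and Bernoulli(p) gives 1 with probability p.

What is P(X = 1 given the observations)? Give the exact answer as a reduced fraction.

Enumerate traces; 72 have nonzero weight after conditioning:
  (Y=0, X=1, Z=1, W=1) weight 1/144
  (Y=0, X=1, Z=1, W=2) weight 1/144
  (Y=0, X=1, Z=1, W=3) weight 1/144
  (Y=0, X=1, Z=2, W=1) weight 1/144
  (Y=0, X=1, Z=2, W=2) weight 1/144
  (Y=0, X=1, Z=2, W=3) weight 1/144
  (Y=0, X=1, Z=3, W=1) weight 1/144
  (Y=0, X=1, Z=3, W=2) weight 1/144
  (Y=0, X=3, Z=1, W=1) weight 1/144
  (Y=1, X=0, Z=1, W=1) weight 1/288
  … 62 more
Group by X:
  weight(X=0) = 1/24
  weight(X=1) = 1/8
  weight(X=2) = 1/6
  weight(X=3) = 1/6
Total weight = 1/24 + 1/8 + 1/6 + 1/6 = 1/2
P(X=0 | obs) = 1/24 / 1/2 = 1/12
P(X=1 | obs) = 1/8 / 1/2 = 1/4
P(X=2 | obs) = 1/6 / 1/2 = 1/3
P(X=3 | obs) = 1/6 / 1/2 = 1/3

P(X = 1 | obs) = 1/4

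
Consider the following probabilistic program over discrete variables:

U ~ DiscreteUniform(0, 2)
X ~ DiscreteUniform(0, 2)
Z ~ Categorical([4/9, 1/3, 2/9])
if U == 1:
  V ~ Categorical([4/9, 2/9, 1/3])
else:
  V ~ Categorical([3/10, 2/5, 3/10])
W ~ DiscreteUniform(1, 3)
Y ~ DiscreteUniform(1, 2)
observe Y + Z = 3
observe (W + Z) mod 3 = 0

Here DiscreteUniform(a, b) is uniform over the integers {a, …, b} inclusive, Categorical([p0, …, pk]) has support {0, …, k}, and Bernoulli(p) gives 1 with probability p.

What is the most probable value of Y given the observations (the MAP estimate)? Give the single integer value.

argmax_v P(Y = v | obs) = 2

Enumerate traces; 54 have nonzero weight after conditioning:
  (U=0, X=0, Z=1, V=0, W=2, Y=2) weight 1/540
  (U=0, X=0, Z=1, V=1, W=2, Y=2) weight 1/405
  (U=0, X=0, Z=1, V=2, W=2, Y=2) weight 1/540
  (U=0, X=0, Z=2, V=0, W=1, Y=1) weight 1/810
  (U=0, X=0, Z=2, V=1, W=1, Y=1) weight 2/1215
  (U=0, X=0, Z=2, V=2, W=1, Y=1) weight 1/810
  (U=0, X=1, Z=1, V=0, W=2, Y=2) weight 1/540
  (U=0, X=1, Z=1, V=1, W=2, Y=2) weight 1/405
  … 46 more
Group by Y:
  weight(Y=1) = 1/27
  weight(Y=2) = 1/18
Total weight = 1/27 + 1/18 = 5/54
P(Y=1 | obs) = 1/27 / 5/54 = 2/5
P(Y=2 | obs) = 1/18 / 5/54 = 3/5
argmax = 2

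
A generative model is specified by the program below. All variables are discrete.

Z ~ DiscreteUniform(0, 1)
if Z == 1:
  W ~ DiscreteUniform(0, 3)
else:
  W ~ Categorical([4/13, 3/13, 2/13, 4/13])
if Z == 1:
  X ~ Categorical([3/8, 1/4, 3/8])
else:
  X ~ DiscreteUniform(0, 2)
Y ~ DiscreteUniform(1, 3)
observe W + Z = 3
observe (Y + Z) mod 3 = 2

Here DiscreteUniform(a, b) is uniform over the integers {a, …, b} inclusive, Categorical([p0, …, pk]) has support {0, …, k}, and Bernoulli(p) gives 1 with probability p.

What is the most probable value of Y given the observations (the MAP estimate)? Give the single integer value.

argmax_v P(Y = v | obs) = 2

Enumerate traces; 6 have nonzero weight after conditioning:
  (Z=0, W=3, X=0, Y=2) weight 2/117
  (Z=0, W=3, X=1, Y=2) weight 2/117
  (Z=0, W=3, X=2, Y=2) weight 2/117
  (Z=1, W=2, X=0, Y=1) weight 1/64
  (Z=1, W=2, X=1, Y=1) weight 1/96
  (Z=1, W=2, X=2, Y=1) weight 1/64
Group by Y:
  weight(Y=1) = 1/24
  weight(Y=2) = 2/39
Total weight = 1/24 + 2/39 = 29/312
P(Y=1 | obs) = 1/24 / 29/312 = 13/29
P(Y=2 | obs) = 2/39 / 29/312 = 16/29
argmax = 2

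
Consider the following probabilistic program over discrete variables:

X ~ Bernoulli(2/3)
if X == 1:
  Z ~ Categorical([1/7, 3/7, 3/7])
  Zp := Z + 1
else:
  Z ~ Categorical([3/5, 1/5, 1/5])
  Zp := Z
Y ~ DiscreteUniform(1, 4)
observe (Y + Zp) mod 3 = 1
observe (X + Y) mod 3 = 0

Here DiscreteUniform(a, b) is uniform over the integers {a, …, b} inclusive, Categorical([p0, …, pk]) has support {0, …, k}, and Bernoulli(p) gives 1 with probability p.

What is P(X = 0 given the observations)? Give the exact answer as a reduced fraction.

P(X = 0 | obs) = 7/37

Enumerate traces; 2 have nonzero weight after conditioning:
  (X=0, Z=1, Y=3) weight 1/60
  (X=1, Z=1, Y=2) weight 1/14
Group by X:
  weight(X=0) = 1/60
  weight(X=1) = 1/14
Total weight = 1/60 + 1/14 = 37/420
P(X=0 | obs) = 1/60 / 37/420 = 7/37
P(X=1 | obs) = 1/14 / 37/420 = 30/37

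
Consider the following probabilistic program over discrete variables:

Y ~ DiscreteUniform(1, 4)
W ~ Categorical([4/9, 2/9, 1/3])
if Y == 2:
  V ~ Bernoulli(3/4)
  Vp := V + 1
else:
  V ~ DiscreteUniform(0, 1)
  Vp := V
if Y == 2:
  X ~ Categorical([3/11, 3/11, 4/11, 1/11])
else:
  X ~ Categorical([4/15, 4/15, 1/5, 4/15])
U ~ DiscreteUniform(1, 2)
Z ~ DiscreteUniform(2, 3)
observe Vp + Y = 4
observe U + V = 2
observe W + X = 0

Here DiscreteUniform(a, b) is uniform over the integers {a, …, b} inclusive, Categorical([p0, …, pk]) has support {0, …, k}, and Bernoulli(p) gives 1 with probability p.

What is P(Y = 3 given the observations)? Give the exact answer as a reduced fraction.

P(Y = 3 | obs) = 88/311

Enumerate traces; 6 have nonzero weight after conditioning:
  (Y=2, W=0, V=1, X=0, U=1, Z=2) weight 1/176
  (Y=2, W=0, V=1, X=0, U=1, Z=3) weight 1/176
  (Y=3, W=0, V=1, X=0, U=1, Z=2) weight 1/270
  (Y=3, W=0, V=1, X=0, U=1, Z=3) weight 1/270
  (Y=4, W=0, V=0, X=0, U=2, Z=2) weight 1/270
  (Y=4, W=0, V=0, X=0, U=2, Z=3) weight 1/270
Group by Y:
  weight(Y=2) = 1/88
  weight(Y=3) = 1/135
  weight(Y=4) = 1/135
Total weight = 1/88 + 1/135 + 1/135 = 311/11880
P(Y=2 | obs) = 1/88 / 311/11880 = 135/311
P(Y=3 | obs) = 1/135 / 311/11880 = 88/311
P(Y=4 | obs) = 1/135 / 311/11880 = 88/311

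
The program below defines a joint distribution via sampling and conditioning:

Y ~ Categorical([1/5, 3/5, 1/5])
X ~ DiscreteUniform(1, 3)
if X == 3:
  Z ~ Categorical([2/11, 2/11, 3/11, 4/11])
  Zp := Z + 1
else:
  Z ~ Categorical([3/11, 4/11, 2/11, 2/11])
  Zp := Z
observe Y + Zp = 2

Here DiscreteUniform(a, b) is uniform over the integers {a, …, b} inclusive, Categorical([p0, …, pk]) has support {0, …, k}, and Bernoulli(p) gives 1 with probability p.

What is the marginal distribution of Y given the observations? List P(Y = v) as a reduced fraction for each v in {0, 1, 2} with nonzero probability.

Enumerate traces; 8 have nonzero weight after conditioning:
  (Y=0, X=1, Z=2) weight 2/165
  (Y=0, X=2, Z=2) weight 2/165
  (Y=0, X=3, Z=1) weight 2/165
  (Y=1, X=1, Z=1) weight 4/55
  (Y=1, X=2, Z=1) weight 4/55
  (Y=1, X=3, Z=0) weight 2/55
  (Y=2, X=1, Z=0) weight 1/55
  (Y=2, X=2, Z=0) weight 1/55
Group by Y:
  weight(Y=0) = 2/55
  weight(Y=1) = 2/11
  weight(Y=2) = 2/55
Total weight = 2/55 + 2/11 + 2/55 = 14/55
P(Y=0 | obs) = 2/55 / 14/55 = 1/7
P(Y=1 | obs) = 2/11 / 14/55 = 5/7
P(Y=2 | obs) = 2/55 / 14/55 = 1/7

P(Y=0) = 1/7, P(Y=1) = 5/7, P(Y=2) = 1/7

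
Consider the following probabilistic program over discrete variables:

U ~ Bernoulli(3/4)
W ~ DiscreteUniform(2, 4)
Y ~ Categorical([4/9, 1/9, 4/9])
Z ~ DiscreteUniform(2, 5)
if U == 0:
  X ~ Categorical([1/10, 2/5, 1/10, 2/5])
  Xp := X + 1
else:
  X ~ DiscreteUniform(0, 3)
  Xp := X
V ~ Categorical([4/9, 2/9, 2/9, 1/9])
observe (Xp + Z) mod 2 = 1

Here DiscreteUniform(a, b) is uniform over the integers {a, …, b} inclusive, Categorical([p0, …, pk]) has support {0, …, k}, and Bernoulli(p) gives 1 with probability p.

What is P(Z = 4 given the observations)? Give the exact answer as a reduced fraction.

P(Z = 4 | obs) = 17/80

Enumerate traces; 576 have nonzero weight after conditioning:
  (U=0, W=2, Y=0, Z=2, X=0, V=0) weight 1/2430
  (U=0, W=2, Y=0, Z=2, X=0, V=1) weight 1/4860
  (U=0, W=2, Y=0, Z=2, X=0, V=2) weight 1/4860
  (U=0, W=2, Y=0, Z=2, X=0, V=3) weight 1/9720
  (U=0, W=2, Y=0, Z=2, X=2, V=0) weight 1/2430
  (U=0, W=2, Y=0, Z=2, X=2, V=1) weight 1/4860
  (U=0, W=2, Y=0, Z=2, X=2, V=2) weight 1/4860
  (U=0, W=2, Y=0, Z=2, X=2, V=3) weight 1/9720
  (U=0, W=2, Y=0, Z=3, X=1, V=0) weight 2/1215
  (U=0, W=2, Y=0, Z=4, X=0, V=0) weight 1/2430
  … 566 more
Group by Z:
  weight(Z=2) = 17/160
  weight(Z=3) = 23/160
  weight(Z=4) = 17/160
  weight(Z=5) = 23/160
Total weight = 17/160 + 23/160 + 17/160 + 23/160 = 1/2
P(Z=2 | obs) = 17/160 / 1/2 = 17/80
P(Z=3 | obs) = 23/160 / 1/2 = 23/80
P(Z=4 | obs) = 17/160 / 1/2 = 17/80
P(Z=5 | obs) = 23/160 / 1/2 = 23/80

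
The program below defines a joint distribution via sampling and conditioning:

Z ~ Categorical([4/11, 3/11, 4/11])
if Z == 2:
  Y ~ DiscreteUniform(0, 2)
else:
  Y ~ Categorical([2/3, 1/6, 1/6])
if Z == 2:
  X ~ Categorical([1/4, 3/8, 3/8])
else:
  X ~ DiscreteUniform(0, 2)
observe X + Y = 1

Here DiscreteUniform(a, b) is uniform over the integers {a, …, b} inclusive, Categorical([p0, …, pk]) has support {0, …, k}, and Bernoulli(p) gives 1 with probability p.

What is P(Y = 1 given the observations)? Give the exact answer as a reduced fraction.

P(Y = 1 | obs) = 13/50

Enumerate traces; 6 have nonzero weight after conditioning:
  (Z=0, Y=0, X=1) weight 8/99
  (Z=0, Y=1, X=0) weight 2/99
  (Z=1, Y=0, X=1) weight 2/33
  (Z=1, Y=1, X=0) weight 1/66
  (Z=2, Y=0, X=1) weight 1/22
  (Z=2, Y=1, X=0) weight 1/33
Group by Y:
  weight(Y=0) = 37/198
  weight(Y=1) = 13/198
Total weight = 37/198 + 13/198 = 25/99
P(Y=0 | obs) = 37/198 / 25/99 = 37/50
P(Y=1 | obs) = 13/198 / 25/99 = 13/50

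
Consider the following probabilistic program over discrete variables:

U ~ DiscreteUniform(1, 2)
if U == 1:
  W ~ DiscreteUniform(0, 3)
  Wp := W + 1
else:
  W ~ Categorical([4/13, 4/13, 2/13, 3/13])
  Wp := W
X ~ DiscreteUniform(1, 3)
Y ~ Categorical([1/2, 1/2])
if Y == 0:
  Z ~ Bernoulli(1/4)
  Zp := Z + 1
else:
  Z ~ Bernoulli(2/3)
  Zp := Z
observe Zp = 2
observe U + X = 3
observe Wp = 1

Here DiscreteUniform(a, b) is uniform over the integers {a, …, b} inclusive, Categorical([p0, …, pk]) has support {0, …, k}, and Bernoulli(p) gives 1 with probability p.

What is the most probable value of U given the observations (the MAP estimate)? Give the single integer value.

Enumerate traces; 2 have nonzero weight after conditioning:
  (U=1, W=0, X=2, Y=0, Z=1) weight 1/192
  (U=2, W=1, X=1, Y=0, Z=1) weight 1/156
Group by U:
  weight(U=1) = 1/192
  weight(U=2) = 1/156
Total weight = 1/192 + 1/156 = 29/2496
P(U=1 | obs) = 1/192 / 29/2496 = 13/29
P(U=2 | obs) = 1/156 / 29/2496 = 16/29
argmax = 2

argmax_v P(U = v | obs) = 2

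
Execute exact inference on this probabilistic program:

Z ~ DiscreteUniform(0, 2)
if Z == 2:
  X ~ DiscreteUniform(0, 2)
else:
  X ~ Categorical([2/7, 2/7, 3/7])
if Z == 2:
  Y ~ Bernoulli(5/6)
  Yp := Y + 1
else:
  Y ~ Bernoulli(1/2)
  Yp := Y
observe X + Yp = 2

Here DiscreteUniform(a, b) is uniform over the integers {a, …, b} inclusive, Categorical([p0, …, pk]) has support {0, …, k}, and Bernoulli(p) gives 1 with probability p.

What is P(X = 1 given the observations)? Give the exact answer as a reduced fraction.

P(X = 1 | obs) = 43/132

Enumerate traces; 6 have nonzero weight after conditioning:
  (Z=0, X=1, Y=1) weight 1/21
  (Z=0, X=2, Y=0) weight 1/14
  (Z=1, X=1, Y=1) weight 1/21
  (Z=1, X=2, Y=0) weight 1/14
  (Z=2, X=0, Y=1) weight 5/54
  (Z=2, X=1, Y=0) weight 1/54
Group by X:
  weight(X=0) = 5/54
  weight(X=1) = 43/378
  weight(X=2) = 1/7
Total weight = 5/54 + 43/378 + 1/7 = 22/63
P(X=0 | obs) = 5/54 / 22/63 = 35/132
P(X=1 | obs) = 43/378 / 22/63 = 43/132
P(X=2 | obs) = 1/7 / 22/63 = 9/22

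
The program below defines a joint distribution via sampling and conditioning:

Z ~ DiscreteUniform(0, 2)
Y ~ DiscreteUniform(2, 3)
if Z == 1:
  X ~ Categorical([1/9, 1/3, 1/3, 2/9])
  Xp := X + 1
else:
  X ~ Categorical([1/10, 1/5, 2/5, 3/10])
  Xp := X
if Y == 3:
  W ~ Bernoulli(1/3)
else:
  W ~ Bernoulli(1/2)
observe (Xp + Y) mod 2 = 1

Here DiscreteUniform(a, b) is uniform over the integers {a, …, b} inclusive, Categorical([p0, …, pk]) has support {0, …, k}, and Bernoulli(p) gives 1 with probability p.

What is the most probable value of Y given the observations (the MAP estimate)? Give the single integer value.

argmax_v P(Y = v | obs) = 3

Enumerate traces; 24 have nonzero weight after conditioning:
  (Z=0, Y=2, X=1, W=0) weight 1/60
  (Z=0, Y=2, X=1, W=1) weight 1/60
  (Z=0, Y=2, X=3, W=0) weight 1/40
  (Z=0, Y=2, X=3, W=1) weight 1/40
  (Z=0, Y=3, X=0, W=0) weight 1/90
  (Z=0, Y=3, X=0, W=1) weight 1/180
  (Z=0, Y=3, X=2, W=0) weight 2/45
  (Z=0, Y=3, X=2, W=1) weight 1/45
  … 16 more
Group by Y:
  weight(Y=2) = 13/54
  weight(Y=3) = 7/27
Total weight = 13/54 + 7/27 = 1/2
P(Y=2 | obs) = 13/54 / 1/2 = 13/27
P(Y=3 | obs) = 7/27 / 1/2 = 14/27
argmax = 3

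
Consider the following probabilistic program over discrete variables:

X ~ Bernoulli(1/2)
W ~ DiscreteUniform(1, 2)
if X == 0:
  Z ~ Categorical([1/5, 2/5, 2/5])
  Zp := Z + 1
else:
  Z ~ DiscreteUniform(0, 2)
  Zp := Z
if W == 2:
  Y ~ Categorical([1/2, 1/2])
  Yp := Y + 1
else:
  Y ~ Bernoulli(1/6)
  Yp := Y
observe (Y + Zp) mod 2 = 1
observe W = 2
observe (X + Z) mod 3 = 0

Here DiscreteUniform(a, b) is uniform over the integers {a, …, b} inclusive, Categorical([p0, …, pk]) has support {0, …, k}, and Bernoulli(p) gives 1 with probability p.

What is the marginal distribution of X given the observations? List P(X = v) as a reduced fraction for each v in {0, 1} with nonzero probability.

Enumerate traces; 2 have nonzero weight after conditioning:
  (X=0, W=2, Z=0, Y=0) weight 1/40
  (X=1, W=2, Z=2, Y=1) weight 1/24
Group by X:
  weight(X=0) = 1/40
  weight(X=1) = 1/24
Total weight = 1/40 + 1/24 = 1/15
P(X=0 | obs) = 1/40 / 1/15 = 3/8
P(X=1 | obs) = 1/24 / 1/15 = 5/8

P(X=0) = 3/8, P(X=1) = 5/8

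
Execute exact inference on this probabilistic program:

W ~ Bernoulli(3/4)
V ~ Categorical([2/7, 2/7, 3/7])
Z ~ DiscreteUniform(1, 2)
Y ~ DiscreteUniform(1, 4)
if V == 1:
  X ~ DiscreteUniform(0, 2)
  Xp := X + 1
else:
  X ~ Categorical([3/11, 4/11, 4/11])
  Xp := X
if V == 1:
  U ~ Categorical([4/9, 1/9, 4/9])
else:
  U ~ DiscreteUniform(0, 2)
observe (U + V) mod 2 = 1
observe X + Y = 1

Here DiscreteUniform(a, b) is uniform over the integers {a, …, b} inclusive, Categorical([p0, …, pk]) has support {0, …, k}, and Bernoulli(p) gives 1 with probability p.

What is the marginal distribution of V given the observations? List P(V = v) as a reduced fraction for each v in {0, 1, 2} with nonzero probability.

P(V=0) = 54/311, P(V=1) = 176/311, P(V=2) = 81/311

Enumerate traces; 16 have nonzero weight after conditioning:
  (W=0, V=0, Z=1, Y=1, X=0, U=1) weight 1/1232
  (W=0, V=0, Z=2, Y=1, X=0, U=1) weight 1/1232
  (W=0, V=1, Z=1, Y=1, X=0, U=0) weight 1/756
  (W=0, V=1, Z=1, Y=1, X=0, U=2) weight 1/756
  (W=0, V=1, Z=2, Y=1, X=0, U=0) weight 1/756
  (W=0, V=1, Z=2, Y=1, X=0, U=2) weight 1/756
  (W=0, V=2, Z=1, Y=1, X=0, U=1) weight 3/2464
  (W=0, V=2, Z=2, Y=1, X=0, U=1) weight 3/2464
  … 8 more
Group by V:
  weight(V=0) = 1/154
  weight(V=1) = 4/189
  weight(V=2) = 3/308
Total weight = 1/154 + 4/189 + 3/308 = 311/8316
P(V=0 | obs) = 1/154 / 311/8316 = 54/311
P(V=1 | obs) = 4/189 / 311/8316 = 176/311
P(V=2 | obs) = 3/308 / 311/8316 = 81/311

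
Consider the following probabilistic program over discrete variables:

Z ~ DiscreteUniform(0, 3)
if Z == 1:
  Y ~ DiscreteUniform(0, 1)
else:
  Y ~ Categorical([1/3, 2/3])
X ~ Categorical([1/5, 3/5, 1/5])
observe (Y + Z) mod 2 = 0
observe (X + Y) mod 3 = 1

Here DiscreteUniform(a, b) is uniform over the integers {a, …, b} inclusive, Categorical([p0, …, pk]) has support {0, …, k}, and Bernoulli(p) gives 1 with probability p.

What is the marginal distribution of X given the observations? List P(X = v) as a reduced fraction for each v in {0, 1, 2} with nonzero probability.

P(X=0) = 7/19, P(X=1) = 12/19

Enumerate traces; 4 have nonzero weight after conditioning:
  (Z=0, Y=0, X=1) weight 1/20
  (Z=1, Y=1, X=0) weight 1/40
  (Z=2, Y=0, X=1) weight 1/20
  (Z=3, Y=1, X=0) weight 1/30
Group by X:
  weight(X=0) = 7/120
  weight(X=1) = 1/10
Total weight = 7/120 + 1/10 = 19/120
P(X=0 | obs) = 7/120 / 19/120 = 7/19
P(X=1 | obs) = 1/10 / 19/120 = 12/19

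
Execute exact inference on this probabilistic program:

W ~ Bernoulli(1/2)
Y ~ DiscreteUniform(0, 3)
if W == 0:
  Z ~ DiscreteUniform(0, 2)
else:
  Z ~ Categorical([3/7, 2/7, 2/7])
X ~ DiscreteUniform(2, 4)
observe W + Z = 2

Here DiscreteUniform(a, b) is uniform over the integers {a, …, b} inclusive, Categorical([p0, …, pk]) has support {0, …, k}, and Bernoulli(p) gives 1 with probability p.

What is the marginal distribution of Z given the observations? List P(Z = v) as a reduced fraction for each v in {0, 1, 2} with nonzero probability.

Enumerate traces; 24 have nonzero weight after conditioning:
  (W=0, Y=0, Z=2, X=2) weight 1/72
  (W=0, Y=0, Z=2, X=3) weight 1/72
  (W=0, Y=0, Z=2, X=4) weight 1/72
  (W=0, Y=1, Z=2, X=2) weight 1/72
  (W=0, Y=1, Z=2, X=3) weight 1/72
  (W=0, Y=1, Z=2, X=4) weight 1/72
  (W=0, Y=2, Z=2, X=2) weight 1/72
  (W=0, Y=2, Z=2, X=3) weight 1/72
  (W=1, Y=0, Z=1, X=2) weight 1/84
  … 15 more
Group by Z:
  weight(Z=1) = 1/7
  weight(Z=2) = 1/6
Total weight = 1/7 + 1/6 = 13/42
P(Z=1 | obs) = 1/7 / 13/42 = 6/13
P(Z=2 | obs) = 1/6 / 13/42 = 7/13

P(Z=1) = 6/13, P(Z=2) = 7/13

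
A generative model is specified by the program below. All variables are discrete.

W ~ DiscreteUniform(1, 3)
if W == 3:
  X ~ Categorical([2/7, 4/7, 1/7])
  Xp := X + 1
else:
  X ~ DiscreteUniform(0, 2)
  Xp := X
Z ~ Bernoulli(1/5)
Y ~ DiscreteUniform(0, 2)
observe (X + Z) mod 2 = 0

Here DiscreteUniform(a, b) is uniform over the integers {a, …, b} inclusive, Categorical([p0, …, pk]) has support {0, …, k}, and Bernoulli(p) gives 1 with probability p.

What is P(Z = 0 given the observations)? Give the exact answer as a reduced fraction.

P(Z = 0 | obs) = 74/87

Enumerate traces; 27 have nonzero weight after conditioning:
  (W=1, X=0, Z=0, Y=0) weight 4/135
  (W=1, X=0, Z=0, Y=1) weight 4/135
  (W=1, X=0, Z=0, Y=2) weight 4/135
  (W=1, X=1, Z=1, Y=0) weight 1/135
  (W=1, X=1, Z=1, Y=1) weight 1/135
  (W=1, X=1, Z=1, Y=2) weight 1/135
  (W=1, X=2, Z=0, Y=0) weight 4/135
  (W=1, X=2, Z=0, Y=1) weight 4/135
  … 19 more
Group by Z:
  weight(Z=0) = 148/315
  weight(Z=1) = 26/315
Total weight = 148/315 + 26/315 = 58/105
P(Z=0 | obs) = 148/315 / 58/105 = 74/87
P(Z=1 | obs) = 26/315 / 58/105 = 13/87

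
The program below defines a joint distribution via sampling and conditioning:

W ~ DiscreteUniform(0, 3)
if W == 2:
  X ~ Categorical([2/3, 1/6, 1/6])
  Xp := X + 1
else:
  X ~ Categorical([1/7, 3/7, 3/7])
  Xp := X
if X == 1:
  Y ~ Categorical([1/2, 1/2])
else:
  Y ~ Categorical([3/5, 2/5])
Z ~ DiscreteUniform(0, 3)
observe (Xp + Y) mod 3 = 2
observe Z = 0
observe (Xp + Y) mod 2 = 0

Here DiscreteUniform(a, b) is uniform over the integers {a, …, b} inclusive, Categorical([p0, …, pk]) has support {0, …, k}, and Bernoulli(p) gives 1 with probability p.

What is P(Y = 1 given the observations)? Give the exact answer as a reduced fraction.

Enumerate traces; 8 have nonzero weight after conditioning:
  (W=0, X=1, Y=1, Z=0) weight 3/224
  (W=0, X=2, Y=0, Z=0) weight 9/560
  (W=1, X=1, Y=1, Z=0) weight 3/224
  (W=1, X=2, Y=0, Z=0) weight 9/560
  (W=2, X=0, Y=1, Z=0) weight 1/60
  (W=2, X=1, Y=0, Z=0) weight 1/192
  (W=3, X=1, Y=1, Z=0) weight 3/224
  (W=3, X=2, Y=0, Z=0) weight 9/560
Group by Y:
  weight(Y=0) = 359/6720
  weight(Y=1) = 191/3360
Total weight = 359/6720 + 191/3360 = 247/2240
P(Y=0 | obs) = 359/6720 / 247/2240 = 359/741
P(Y=1 | obs) = 191/3360 / 247/2240 = 382/741

P(Y = 1 | obs) = 382/741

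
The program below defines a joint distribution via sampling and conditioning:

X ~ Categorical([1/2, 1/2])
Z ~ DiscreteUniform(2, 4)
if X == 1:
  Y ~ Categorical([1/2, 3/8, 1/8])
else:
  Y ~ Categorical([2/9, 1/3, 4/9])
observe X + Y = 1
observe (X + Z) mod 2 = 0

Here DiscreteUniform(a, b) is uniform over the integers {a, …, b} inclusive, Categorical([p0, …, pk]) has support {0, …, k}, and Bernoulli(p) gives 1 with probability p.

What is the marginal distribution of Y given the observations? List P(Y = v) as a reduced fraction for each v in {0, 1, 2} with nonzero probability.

Enumerate traces; 3 have nonzero weight after conditioning:
  (X=0, Z=2, Y=1) weight 1/18
  (X=0, Z=4, Y=1) weight 1/18
  (X=1, Z=3, Y=0) weight 1/12
Group by Y:
  weight(Y=0) = 1/12
  weight(Y=1) = 1/9
Total weight = 1/12 + 1/9 = 7/36
P(Y=0 | obs) = 1/12 / 7/36 = 3/7
P(Y=1 | obs) = 1/9 / 7/36 = 4/7

P(Y=0) = 3/7, P(Y=1) = 4/7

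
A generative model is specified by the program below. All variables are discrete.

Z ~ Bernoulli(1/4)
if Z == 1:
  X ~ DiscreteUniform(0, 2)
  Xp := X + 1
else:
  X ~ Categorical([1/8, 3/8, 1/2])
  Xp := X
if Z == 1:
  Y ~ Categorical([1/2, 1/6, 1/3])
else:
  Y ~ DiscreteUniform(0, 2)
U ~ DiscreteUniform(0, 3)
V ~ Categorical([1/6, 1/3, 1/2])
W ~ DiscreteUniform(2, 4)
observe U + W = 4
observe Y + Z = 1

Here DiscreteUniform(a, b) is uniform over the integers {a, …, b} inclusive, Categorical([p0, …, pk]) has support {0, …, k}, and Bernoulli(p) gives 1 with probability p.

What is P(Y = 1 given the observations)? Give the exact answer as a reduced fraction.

P(Y = 1 | obs) = 2/3

Enumerate traces; 54 have nonzero weight after conditioning:
  (Z=0, X=0, Y=1, U=0, V=0, W=4) weight 1/2304
  (Z=0, X=0, Y=1, U=0, V=1, W=4) weight 1/1152
  (Z=0, X=0, Y=1, U=0, V=2, W=4) weight 1/768
  (Z=0, X=0, Y=1, U=1, V=0, W=3) weight 1/2304
  (Z=0, X=0, Y=1, U=1, V=1, W=3) weight 1/1152
  (Z=0, X=0, Y=1, U=1, V=2, W=3) weight 1/768
  (Z=0, X=0, Y=1, U=2, V=0, W=2) weight 1/2304
  (Z=0, X=0, Y=1, U=2, V=1, W=2) weight 1/1152
  (Z=1, X=0, Y=0, U=0, V=0, W=4) weight 1/1728
  … 45 more
Group by Y:
  weight(Y=0) = 1/32
  weight(Y=1) = 1/16
Total weight = 1/32 + 1/16 = 3/32
P(Y=0 | obs) = 1/32 / 3/32 = 1/3
P(Y=1 | obs) = 1/16 / 3/32 = 2/3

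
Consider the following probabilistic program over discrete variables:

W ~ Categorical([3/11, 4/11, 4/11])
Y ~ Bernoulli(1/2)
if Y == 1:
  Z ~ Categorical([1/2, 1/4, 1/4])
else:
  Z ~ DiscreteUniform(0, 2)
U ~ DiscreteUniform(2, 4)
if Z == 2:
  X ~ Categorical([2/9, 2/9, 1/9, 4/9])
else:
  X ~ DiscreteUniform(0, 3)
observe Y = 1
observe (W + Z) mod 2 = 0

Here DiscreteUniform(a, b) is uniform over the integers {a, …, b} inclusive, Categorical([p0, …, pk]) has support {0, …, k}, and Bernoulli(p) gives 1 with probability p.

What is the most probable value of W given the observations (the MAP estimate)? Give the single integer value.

Enumerate traces; 60 have nonzero weight after conditioning:
  (W=0, Y=1, Z=0, U=2, X=0) weight 1/176
  (W=0, Y=1, Z=0, U=2, X=1) weight 1/176
  (W=0, Y=1, Z=0, U=2, X=2) weight 1/176
  (W=0, Y=1, Z=0, U=2, X=3) weight 1/176
  (W=0, Y=1, Z=0, U=3, X=0) weight 1/176
  (W=0, Y=1, Z=0, U=3, X=1) weight 1/176
  (W=0, Y=1, Z=0, U=3, X=2) weight 1/176
  (W=0, Y=1, Z=0, U=3, X=3) weight 1/176
  (W=1, Y=1, Z=1, U=2, X=0) weight 1/264
  (W=2, Y=1, Z=0, U=2, X=0) weight 1/132
  … 50 more
Group by W:
  weight(W=0) = 9/88
  weight(W=1) = 1/22
  weight(W=2) = 3/22
Total weight = 9/88 + 1/22 + 3/22 = 25/88
P(W=0 | obs) = 9/88 / 25/88 = 9/25
P(W=1 | obs) = 1/22 / 25/88 = 4/25
P(W=2 | obs) = 3/22 / 25/88 = 12/25
argmax = 2

argmax_v P(W = v | obs) = 2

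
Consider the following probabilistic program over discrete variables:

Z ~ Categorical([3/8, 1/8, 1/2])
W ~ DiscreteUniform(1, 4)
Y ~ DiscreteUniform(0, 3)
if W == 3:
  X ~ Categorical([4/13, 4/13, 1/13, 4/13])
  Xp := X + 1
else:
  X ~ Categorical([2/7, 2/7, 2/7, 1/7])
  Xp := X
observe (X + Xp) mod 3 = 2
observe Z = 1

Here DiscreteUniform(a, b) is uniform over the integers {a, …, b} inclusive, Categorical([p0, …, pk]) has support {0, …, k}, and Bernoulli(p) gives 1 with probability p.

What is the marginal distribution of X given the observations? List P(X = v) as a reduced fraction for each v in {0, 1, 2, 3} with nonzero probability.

P(X=1) = 78/85, P(X=2) = 7/85

Enumerate traces; 16 have nonzero weight after conditioning:
  (Z=1, W=1, Y=0, X=1) weight 1/448
  (Z=1, W=1, Y=1, X=1) weight 1/448
  (Z=1, W=1, Y=2, X=1) weight 1/448
  (Z=1, W=1, Y=3, X=1) weight 1/448
  (Z=1, W=2, Y=0, X=1) weight 1/448
  (Z=1, W=2, Y=1, X=1) weight 1/448
  (Z=1, W=2, Y=2, X=1) weight 1/448
  (Z=1, W=2, Y=3, X=1) weight 1/448
  (Z=1, W=3, Y=0, X=2) weight 1/1664
  … 7 more
Group by X:
  weight(X=1) = 3/112
  weight(X=2) = 1/416
Total weight = 3/112 + 1/416 = 85/2912
P(X=1 | obs) = 3/112 / 85/2912 = 78/85
P(X=2 | obs) = 1/416 / 85/2912 = 7/85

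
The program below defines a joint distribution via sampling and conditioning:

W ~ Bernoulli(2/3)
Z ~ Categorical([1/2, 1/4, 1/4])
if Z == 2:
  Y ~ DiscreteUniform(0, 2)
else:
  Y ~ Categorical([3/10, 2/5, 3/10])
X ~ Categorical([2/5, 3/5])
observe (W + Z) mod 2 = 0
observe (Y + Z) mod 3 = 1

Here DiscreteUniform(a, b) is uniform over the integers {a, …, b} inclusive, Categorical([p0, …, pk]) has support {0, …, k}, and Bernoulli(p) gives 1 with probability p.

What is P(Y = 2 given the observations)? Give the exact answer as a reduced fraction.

P(Y = 2 | obs) = 5/26

Enumerate traces; 6 have nonzero weight after conditioning:
  (W=0, Z=0, Y=1, X=0) weight 2/75
  (W=0, Z=0, Y=1, X=1) weight 1/25
  (W=0, Z=2, Y=2, X=0) weight 1/90
  (W=0, Z=2, Y=2, X=1) weight 1/60
  (W=1, Z=1, Y=0, X=0) weight 1/50
  (W=1, Z=1, Y=0, X=1) weight 3/100
Group by Y:
  weight(Y=0) = 1/20
  weight(Y=1) = 1/15
  weight(Y=2) = 1/36
Total weight = 1/20 + 1/15 + 1/36 = 13/90
P(Y=0 | obs) = 1/20 / 13/90 = 9/26
P(Y=1 | obs) = 1/15 / 13/90 = 6/13
P(Y=2 | obs) = 1/36 / 13/90 = 5/26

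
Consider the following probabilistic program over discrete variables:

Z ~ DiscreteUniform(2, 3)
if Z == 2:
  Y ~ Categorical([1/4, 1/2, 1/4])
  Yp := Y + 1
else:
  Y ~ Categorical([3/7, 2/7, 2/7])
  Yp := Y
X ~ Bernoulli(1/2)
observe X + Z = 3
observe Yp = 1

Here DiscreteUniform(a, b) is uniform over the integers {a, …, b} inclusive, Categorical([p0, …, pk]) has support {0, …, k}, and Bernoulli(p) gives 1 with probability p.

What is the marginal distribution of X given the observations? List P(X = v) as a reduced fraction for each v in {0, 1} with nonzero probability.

P(X=0) = 8/15, P(X=1) = 7/15

Enumerate traces; 2 have nonzero weight after conditioning:
  (Z=2, Y=0, X=1) weight 1/16
  (Z=3, Y=1, X=0) weight 1/14
Group by X:
  weight(X=0) = 1/14
  weight(X=1) = 1/16
Total weight = 1/14 + 1/16 = 15/112
P(X=0 | obs) = 1/14 / 15/112 = 8/15
P(X=1 | obs) = 1/16 / 15/112 = 7/15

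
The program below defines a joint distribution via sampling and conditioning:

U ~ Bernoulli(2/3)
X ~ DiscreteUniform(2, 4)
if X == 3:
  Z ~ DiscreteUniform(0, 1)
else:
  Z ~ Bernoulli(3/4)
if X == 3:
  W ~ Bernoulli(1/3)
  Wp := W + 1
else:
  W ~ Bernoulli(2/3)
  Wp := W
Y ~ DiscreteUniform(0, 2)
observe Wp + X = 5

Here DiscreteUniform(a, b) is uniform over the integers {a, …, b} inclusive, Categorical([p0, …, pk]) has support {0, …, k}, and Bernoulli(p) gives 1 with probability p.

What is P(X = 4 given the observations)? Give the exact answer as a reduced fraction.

P(X = 4 | obs) = 2/3

Enumerate traces; 24 have nonzero weight after conditioning:
  (U=0, X=3, Z=0, W=1, Y=0) weight 1/162
  (U=0, X=3, Z=0, W=1, Y=1) weight 1/162
  (U=0, X=3, Z=0, W=1, Y=2) weight 1/162
  (U=0, X=3, Z=1, W=1, Y=0) weight 1/162
  (U=0, X=3, Z=1, W=1, Y=1) weight 1/162
  (U=0, X=3, Z=1, W=1, Y=2) weight 1/162
  (U=0, X=4, Z=0, W=1, Y=0) weight 1/162
  (U=0, X=4, Z=0, W=1, Y=1) weight 1/162
  … 16 more
Group by X:
  weight(X=3) = 1/9
  weight(X=4) = 2/9
Total weight = 1/9 + 2/9 = 1/3
P(X=3 | obs) = 1/9 / 1/3 = 1/3
P(X=4 | obs) = 2/9 / 1/3 = 2/3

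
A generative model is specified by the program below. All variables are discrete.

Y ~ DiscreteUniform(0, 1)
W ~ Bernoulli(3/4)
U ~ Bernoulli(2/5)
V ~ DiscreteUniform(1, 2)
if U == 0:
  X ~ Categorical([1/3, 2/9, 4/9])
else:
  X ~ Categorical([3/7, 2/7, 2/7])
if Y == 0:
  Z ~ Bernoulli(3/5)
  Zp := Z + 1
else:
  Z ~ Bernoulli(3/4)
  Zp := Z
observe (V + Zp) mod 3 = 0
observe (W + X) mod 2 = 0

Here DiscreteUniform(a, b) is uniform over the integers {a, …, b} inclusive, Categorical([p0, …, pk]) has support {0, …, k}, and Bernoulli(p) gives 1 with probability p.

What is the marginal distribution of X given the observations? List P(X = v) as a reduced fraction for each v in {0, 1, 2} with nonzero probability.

Enumerate traces; 18 have nonzero weight after conditioning:
  (Y=0, W=0, U=0, V=1, X=0, Z=1) weight 3/400
  (Y=0, W=0, U=0, V=1, X=2, Z=1) weight 1/100
  (Y=0, W=0, U=0, V=2, X=0, Z=0) weight 1/200
  (Y=0, W=0, U=0, V=2, X=2, Z=0) weight 1/150
  (Y=0, W=0, U=1, V=1, X=0, Z=1) weight 9/1400
  (Y=0, W=0, U=1, V=1, X=2, Z=1) weight 3/700
  (Y=0, W=0, U=1, V=2, X=0, Z=0) weight 3/700
  (Y=0, W=0, U=1, V=2, X=2, Z=0) weight 1/350
  (Y=0, W=1, U=0, V=1, X=1, Z=1) weight 3/200
  … 9 more
Group by X:
  weight(X=0) = 13/320
  weight(X=1) = 13/160
  weight(X=2) = 1/24
Total weight = 13/320 + 13/160 + 1/24 = 157/960
P(X=0 | obs) = 13/320 / 157/960 = 39/157
P(X=1 | obs) = 13/160 / 157/960 = 78/157
P(X=2 | obs) = 1/24 / 157/960 = 40/157

P(X=0) = 39/157, P(X=1) = 78/157, P(X=2) = 40/157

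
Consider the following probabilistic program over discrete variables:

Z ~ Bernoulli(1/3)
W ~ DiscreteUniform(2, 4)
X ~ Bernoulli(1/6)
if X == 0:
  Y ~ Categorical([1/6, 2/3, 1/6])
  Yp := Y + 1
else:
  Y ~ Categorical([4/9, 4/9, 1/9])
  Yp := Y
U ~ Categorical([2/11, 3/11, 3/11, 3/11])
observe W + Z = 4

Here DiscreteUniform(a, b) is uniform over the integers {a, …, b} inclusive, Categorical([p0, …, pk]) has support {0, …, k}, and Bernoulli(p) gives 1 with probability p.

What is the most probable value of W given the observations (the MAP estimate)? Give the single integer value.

argmax_v P(W = v | obs) = 4

Enumerate traces; 48 have nonzero weight after conditioning:
  (Z=0, W=4, X=0, Y=0, U=0) weight 5/891
  (Z=0, W=4, X=0, Y=0, U=1) weight 5/594
  (Z=0, W=4, X=0, Y=0, U=2) weight 5/594
  (Z=0, W=4, X=0, Y=0, U=3) weight 5/594
  (Z=0, W=4, X=0, Y=1, U=0) weight 20/891
  (Z=0, W=4, X=0, Y=1, U=1) weight 10/297
  (Z=0, W=4, X=0, Y=1, U=2) weight 10/297
  (Z=0, W=4, X=0, Y=1, U=3) weight 10/297
  (Z=1, W=3, X=0, Y=0, U=0) weight 5/1782
  … 39 more
Group by W:
  weight(W=3) = 1/9
  weight(W=4) = 2/9
Total weight = 1/9 + 2/9 = 1/3
P(W=3 | obs) = 1/9 / 1/3 = 1/3
P(W=4 | obs) = 2/9 / 1/3 = 2/3
argmax = 4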